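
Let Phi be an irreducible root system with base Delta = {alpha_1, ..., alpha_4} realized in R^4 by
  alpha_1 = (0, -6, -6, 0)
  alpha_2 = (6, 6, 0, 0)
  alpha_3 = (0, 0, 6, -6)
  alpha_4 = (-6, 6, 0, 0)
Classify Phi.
D_4 (so(8))

Compute the Cartan integers a_ij = 2(alpha_i, alpha_j)/(alpha_j, alpha_j); the resulting 4x4 Cartan matrix is
[[2, -1, -1, -1], [-1, 2, 0, 0], [-1, 0, 2, 0], [-1, 0, 0, 2]].
All simple roots have the same length, so the diagram is simply laced. The associated Dynkin diagram is a chain of 2 nodes with a fork of two nodes at one end (D_4), so the type is D_4 (the algebra so(8)).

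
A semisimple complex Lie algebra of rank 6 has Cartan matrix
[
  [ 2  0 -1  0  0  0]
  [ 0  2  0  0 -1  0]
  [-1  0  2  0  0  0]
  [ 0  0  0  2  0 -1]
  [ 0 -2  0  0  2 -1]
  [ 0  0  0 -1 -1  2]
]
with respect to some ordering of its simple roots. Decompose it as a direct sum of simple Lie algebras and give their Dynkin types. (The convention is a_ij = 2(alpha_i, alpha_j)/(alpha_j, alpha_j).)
The diagram associated to this matrix has two connected components: the simple roots {alpha_1, alpha_3} form a chain of 2 nodes with single edges (A_2), and {alpha_2, alpha_4, alpha_5, alpha_6} form a chain of 4 nodes with a double edge at one end; the terminal node there is the unique short simple root (B_4). A semisimple Lie algebra decomposes uniquely as the direct sum of simple ideals, one per connected component of its Dynkin diagram, so g ≅ A_2 ⊕ B_4 (dimension 8 + 36 = 44).

A_2 (sl(3)) + B_4 (so(9))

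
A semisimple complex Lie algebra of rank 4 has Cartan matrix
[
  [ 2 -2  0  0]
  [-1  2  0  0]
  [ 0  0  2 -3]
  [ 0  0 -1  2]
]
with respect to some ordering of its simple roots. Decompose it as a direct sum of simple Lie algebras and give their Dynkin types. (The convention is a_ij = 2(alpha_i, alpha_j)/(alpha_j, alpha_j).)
B2 + G2

The diagram associated to this matrix has two connected components: the simple roots {alpha_1, alpha_2} form a chain of 2 nodes with a double edge at one end; the terminal node there is the unique short simple root (B_2), and {alpha_3, alpha_4} form two nodes joined by a triple edge (G_2). A semisimple Lie algebra decomposes uniquely as the direct sum of simple ideals, one per connected component of its Dynkin diagram, so g ≅ B_2 ⊕ G_2 (dimension 10 + 14 = 24).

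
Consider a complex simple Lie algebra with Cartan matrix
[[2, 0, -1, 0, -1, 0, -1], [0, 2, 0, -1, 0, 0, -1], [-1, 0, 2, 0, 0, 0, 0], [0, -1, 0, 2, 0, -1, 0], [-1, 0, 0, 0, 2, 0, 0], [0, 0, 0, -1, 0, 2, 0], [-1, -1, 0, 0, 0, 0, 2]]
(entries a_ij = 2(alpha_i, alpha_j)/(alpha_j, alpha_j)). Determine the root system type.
The matrix has rank 7 with 2's on the diagonal. Reading the off-diagonal entries as Dynkin edges (a single edge where a_ij = a_ji = -1; a double or triple edge where a_ij * a_ji = 2 or 3), the diagram is a chain of 5 nodes with a fork of two nodes at one end (D_7). One simple-root ordering that puts it in standard form is (alpha_6, alpha_4, alpha_2, alpha_7, alpha_1, alpha_3, alpha_5). So the algebra is type D_7, i.e. so(14).

type D_7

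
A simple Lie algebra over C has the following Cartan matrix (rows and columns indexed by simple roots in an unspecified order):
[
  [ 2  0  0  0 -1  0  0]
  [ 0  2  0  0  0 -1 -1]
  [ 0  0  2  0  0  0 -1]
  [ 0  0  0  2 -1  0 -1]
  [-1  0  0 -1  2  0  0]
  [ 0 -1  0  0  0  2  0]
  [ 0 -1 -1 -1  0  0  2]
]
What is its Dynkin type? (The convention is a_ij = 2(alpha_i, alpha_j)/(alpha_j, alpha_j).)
The matrix has rank 7 with 2's on the diagonal. Reading the off-diagonal entries as Dynkin edges (a single edge where a_ij = a_ji = -1; a double or triple edge where a_ij * a_ji = 2 or 3), the diagram is a chain of 6 nodes with one extra node attached to the third node from one end (E_7). One simple-root ordering that puts it in standard form is (alpha_6, alpha_3, alpha_2, alpha_7, alpha_4, alpha_5, alpha_1). So the algebra is type E_7.

E_7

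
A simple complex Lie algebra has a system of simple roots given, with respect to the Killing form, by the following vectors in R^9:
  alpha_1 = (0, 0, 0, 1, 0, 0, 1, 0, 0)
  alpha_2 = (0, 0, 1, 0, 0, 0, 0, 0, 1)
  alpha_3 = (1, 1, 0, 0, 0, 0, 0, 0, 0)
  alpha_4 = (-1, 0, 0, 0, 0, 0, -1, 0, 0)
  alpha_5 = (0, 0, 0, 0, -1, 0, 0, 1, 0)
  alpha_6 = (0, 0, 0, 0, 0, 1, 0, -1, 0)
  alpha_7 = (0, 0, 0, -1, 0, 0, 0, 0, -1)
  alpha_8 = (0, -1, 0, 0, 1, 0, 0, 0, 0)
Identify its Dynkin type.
Compute the Cartan integers a_ij = 2(alpha_i, alpha_j)/(alpha_j, alpha_j); the resulting 8x8 Cartan matrix is
[[2, 0, 0, -1, 0, 0, -1, 0], [0, 2, 0, 0, 0, 0, -1, 0], [0, 0, 2, -1, 0, 0, 0, -1], [-1, 0, -1, 2, 0, 0, 0, 0], [0, 0, 0, 0, 2, -1, 0, -1], [0, 0, 0, 0, -1, 2, 0, 0], [-1, -1, 0, 0, 0, 0, 2, 0], [0, 0, -1, 0, -1, 0, 0, 2]].
All simple roots have the same length, so the diagram is simply laced. The associated Dynkin diagram is a chain of 8 nodes with single edges (A_8), so the type is A_8 (the algebra sl(9)).

A8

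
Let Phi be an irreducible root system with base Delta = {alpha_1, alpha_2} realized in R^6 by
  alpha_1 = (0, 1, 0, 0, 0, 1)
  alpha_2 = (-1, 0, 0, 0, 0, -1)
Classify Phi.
Compute the Cartan integers a_ij = 2(alpha_i, alpha_j)/(alpha_j, alpha_j); the resulting 2x2 Cartan matrix is
[[2, -1], [-1, 2]].
All simple roots have the same length, so the diagram is simply laced. The associated Dynkin diagram is a chain of 2 nodes with single edges (A_2), so the type is A_2 (the algebra sl(3)).

A2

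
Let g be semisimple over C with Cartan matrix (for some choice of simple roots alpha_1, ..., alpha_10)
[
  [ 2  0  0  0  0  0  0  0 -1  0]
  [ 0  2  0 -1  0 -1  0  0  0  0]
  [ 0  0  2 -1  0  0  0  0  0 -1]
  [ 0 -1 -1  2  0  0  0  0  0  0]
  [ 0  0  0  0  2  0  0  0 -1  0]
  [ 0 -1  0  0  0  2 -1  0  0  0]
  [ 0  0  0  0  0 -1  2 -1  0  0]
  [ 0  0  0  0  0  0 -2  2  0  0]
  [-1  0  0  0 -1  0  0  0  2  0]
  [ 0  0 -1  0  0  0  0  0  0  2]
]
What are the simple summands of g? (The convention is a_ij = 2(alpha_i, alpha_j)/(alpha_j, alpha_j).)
The diagram associated to this matrix has two connected components: the simple roots {alpha_1, alpha_5, alpha_9} form a chain of 3 nodes with single edges (A_3), and {alpha_2, alpha_3, alpha_4, alpha_6, alpha_7, alpha_8, alpha_10} form a chain of 7 nodes with a double edge at one end; the terminal node there is the unique long simple root (C_7). A semisimple Lie algebra decomposes uniquely as the direct sum of simple ideals, one per connected component of its Dynkin diagram, so g ≅ A_3 ⊕ C_7 (dimension 15 + 105 = 120).

type A_3 + type C_7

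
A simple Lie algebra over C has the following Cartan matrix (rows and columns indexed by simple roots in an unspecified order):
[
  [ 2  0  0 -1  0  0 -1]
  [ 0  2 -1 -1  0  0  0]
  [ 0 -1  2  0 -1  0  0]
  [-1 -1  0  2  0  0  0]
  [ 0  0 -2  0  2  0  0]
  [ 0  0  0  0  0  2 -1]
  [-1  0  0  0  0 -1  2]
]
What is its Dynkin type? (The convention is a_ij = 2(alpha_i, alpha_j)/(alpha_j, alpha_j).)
C_7

The matrix has rank 7 with 2's on the diagonal. Reading the off-diagonal entries as Dynkin edges (a single edge where a_ij = a_ji = -1; a double or triple edge where a_ij * a_ji = 2 or 3), the diagram is a chain of 7 nodes with a double edge at one end; the terminal node there is the unique long simple root (C_7). One simple-root ordering that puts it in standard form is (alpha_6, alpha_7, alpha_1, alpha_4, alpha_2, alpha_3, alpha_5). So the algebra is type C_7, i.e. sp(14).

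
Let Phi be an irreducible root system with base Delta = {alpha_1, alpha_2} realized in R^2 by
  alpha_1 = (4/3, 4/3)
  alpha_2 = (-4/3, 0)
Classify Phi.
Compute the Cartan integers a_ij = 2(alpha_i, alpha_j)/(alpha_j, alpha_j); the resulting 2x2 Cartan matrix is
[[2, -2], [-1, 2]].
The roots have two lengths (squared-length ratio 2:1); the short ones are alpha_{2}. The associated Dynkin diagram is a chain of 2 nodes with a double edge at one end; the terminal node there is the unique short simple root (B_2), so the type is B_2 (the algebra so(5)).

B_2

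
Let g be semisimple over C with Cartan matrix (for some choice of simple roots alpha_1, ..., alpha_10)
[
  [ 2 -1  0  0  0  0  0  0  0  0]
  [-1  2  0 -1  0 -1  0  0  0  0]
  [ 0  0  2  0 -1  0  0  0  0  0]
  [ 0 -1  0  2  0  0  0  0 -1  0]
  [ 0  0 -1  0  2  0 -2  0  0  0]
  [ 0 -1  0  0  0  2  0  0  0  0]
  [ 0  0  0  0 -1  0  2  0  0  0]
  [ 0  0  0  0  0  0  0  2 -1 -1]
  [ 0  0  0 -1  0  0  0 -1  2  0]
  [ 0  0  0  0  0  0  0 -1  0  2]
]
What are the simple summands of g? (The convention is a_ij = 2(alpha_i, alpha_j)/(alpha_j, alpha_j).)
The diagram associated to this matrix has two connected components: the simple roots {alpha_3, alpha_5, alpha_7} form a chain of 3 nodes with a double edge at one end; the terminal node there is the unique short simple root (B_3), and {alpha_1, alpha_2, alpha_4, alpha_6, alpha_8, alpha_9, alpha_10} form a chain of 5 nodes with a fork of two nodes at one end (D_7). A semisimple Lie algebra decomposes uniquely as the direct sum of simple ideals, one per connected component of its Dynkin diagram, so g ≅ B_3 ⊕ D_7 (dimension 21 + 91 = 112).

B3 + D7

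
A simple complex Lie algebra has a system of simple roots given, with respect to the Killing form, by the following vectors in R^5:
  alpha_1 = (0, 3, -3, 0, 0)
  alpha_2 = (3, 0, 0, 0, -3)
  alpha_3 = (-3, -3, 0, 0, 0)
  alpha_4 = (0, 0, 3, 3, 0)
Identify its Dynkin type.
Compute the Cartan integers a_ij = 2(alpha_i, alpha_j)/(alpha_j, alpha_j); the resulting 4x4 Cartan matrix is
[[2, 0, -1, -1], [0, 2, -1, 0], [-1, -1, 2, 0], [-1, 0, 0, 2]].
All simple roots have the same length, so the diagram is simply laced. The associated Dynkin diagram is a chain of 4 nodes with single edges (A_4), so the type is A_4 (the algebra sl(5)).

type A_4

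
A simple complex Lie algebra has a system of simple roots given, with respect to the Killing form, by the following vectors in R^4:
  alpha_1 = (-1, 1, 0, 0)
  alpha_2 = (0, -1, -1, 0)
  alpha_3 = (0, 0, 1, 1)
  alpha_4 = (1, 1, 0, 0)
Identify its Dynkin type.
D_4

Compute the Cartan integers a_ij = 2(alpha_i, alpha_j)/(alpha_j, alpha_j); the resulting 4x4 Cartan matrix is
[[2, -1, 0, 0], [-1, 2, -1, -1], [0, -1, 2, 0], [0, -1, 0, 2]].
All simple roots have the same length, so the diagram is simply laced. The associated Dynkin diagram is a chain of 2 nodes with a fork of two nodes at one end (D_4), so the type is D_4 (the algebra so(8)).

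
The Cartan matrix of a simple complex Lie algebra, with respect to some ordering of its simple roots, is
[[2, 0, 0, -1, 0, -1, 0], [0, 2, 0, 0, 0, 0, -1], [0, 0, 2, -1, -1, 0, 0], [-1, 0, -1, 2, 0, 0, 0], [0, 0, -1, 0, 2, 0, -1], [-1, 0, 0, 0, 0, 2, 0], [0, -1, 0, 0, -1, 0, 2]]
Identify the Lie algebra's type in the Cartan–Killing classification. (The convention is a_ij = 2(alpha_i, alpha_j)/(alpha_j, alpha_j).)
A_7 (sl(8))

The matrix has rank 7 with 2's on the diagonal. Reading the off-diagonal entries as Dynkin edges (a single edge where a_ij = a_ji = -1; a double or triple edge where a_ij * a_ji = 2 or 3), the diagram is a chain of 7 nodes with single edges (A_7). One simple-root ordering that puts it in standard form is (alpha_6, alpha_1, alpha_4, alpha_3, alpha_5, alpha_7, alpha_2). So the algebra is type A_7, i.e. sl(8).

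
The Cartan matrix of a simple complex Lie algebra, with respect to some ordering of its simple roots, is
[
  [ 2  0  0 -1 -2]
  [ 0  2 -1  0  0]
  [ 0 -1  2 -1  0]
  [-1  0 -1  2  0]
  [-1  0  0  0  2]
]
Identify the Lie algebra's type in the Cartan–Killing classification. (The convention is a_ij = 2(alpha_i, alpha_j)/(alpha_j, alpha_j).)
The matrix has rank 5 with 2's on the diagonal. Reading the off-diagonal entries as Dynkin edges (a single edge where a_ij = a_ji = -1; a double or triple edge where a_ij * a_ji = 2 or 3), the diagram is a chain of 5 nodes with a double edge at one end; the terminal node there is the unique short simple root (B_5). One simple-root ordering that puts it in standard form is (alpha_2, alpha_3, alpha_4, alpha_1, alpha_5). So the algebra is type B_5, i.e. so(11).

type B_5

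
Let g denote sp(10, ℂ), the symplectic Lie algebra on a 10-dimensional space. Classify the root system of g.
type C_5

This is sp(10), which has dimension 10(10+1)/2 = 55 and rank 10/2 = 5. In the classification of classical Lie algebras, the symplectic algebra sp(2n) has type C_n; here n = 5, so the Dynkin diagram is a chain of 5 nodes with a double edge at one end; the terminal node there is the unique long simple root (C_5). Hence the type is C_5.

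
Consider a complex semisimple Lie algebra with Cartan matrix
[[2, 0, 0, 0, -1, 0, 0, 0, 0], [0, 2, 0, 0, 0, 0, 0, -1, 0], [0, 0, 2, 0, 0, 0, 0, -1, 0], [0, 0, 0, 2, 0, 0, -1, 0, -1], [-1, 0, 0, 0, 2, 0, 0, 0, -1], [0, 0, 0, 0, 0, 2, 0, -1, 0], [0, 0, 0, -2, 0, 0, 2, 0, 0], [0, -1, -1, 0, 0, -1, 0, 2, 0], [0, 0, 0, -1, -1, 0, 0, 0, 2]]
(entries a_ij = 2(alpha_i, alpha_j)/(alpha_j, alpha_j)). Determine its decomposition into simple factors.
The diagram associated to this matrix has two connected components: the simple roots {alpha_1, alpha_4, alpha_5, alpha_7, alpha_9} form a chain of 5 nodes with a double edge at one end; the terminal node there is the unique long simple root (C_5), and {alpha_2, alpha_3, alpha_6, alpha_8} form a chain of 2 nodes with a fork of two nodes at one end (D_4). A semisimple Lie algebra decomposes uniquely as the direct sum of simple ideals, one per connected component of its Dynkin diagram, so g ≅ C_5 ⊕ D_4 (dimension 55 + 28 = 83).

C_5 (sp(10)) ⊕ D_4 (so(8))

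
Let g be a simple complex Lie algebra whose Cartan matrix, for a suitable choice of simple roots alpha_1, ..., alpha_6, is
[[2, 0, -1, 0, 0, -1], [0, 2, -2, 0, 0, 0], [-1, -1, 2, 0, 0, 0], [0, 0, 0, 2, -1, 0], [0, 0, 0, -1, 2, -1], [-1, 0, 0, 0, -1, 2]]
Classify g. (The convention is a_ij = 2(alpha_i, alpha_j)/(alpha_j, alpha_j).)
The matrix has rank 6 with 2's on the diagonal. Reading the off-diagonal entries as Dynkin edges (a single edge where a_ij = a_ji = -1; a double or triple edge where a_ij * a_ji = 2 or 3), the diagram is a chain of 6 nodes with a double edge at one end; the terminal node there is the unique long simple root (C_6). One simple-root ordering that puts it in standard form is (alpha_4, alpha_5, alpha_6, alpha_1, alpha_3, alpha_2). So the algebra is type C_6, i.e. sp(12).

C_6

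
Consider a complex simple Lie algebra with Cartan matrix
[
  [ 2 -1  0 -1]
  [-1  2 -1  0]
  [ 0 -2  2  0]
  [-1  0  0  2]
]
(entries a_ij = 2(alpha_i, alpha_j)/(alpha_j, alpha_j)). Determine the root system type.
The matrix has rank 4 with 2's on the diagonal. Reading the off-diagonal entries as Dynkin edges (a single edge where a_ij = a_ji = -1; a double or triple edge where a_ij * a_ji = 2 or 3), the diagram is a chain of 4 nodes with a double edge at one end; the terminal node there is the unique long simple root (C_4). One simple-root ordering that puts it in standard form is (alpha_4, alpha_1, alpha_2, alpha_3). So the algebra is type C_4, i.e. sp(8).

C_4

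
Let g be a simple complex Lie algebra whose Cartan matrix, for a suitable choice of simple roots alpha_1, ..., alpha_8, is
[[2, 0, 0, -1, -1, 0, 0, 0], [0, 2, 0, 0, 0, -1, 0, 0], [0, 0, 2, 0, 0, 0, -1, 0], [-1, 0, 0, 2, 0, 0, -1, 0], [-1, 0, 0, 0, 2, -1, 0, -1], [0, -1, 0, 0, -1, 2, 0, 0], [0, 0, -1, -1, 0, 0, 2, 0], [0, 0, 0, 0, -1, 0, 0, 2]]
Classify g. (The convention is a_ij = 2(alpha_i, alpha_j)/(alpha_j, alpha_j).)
The matrix has rank 8 with 2's on the diagonal. Reading the off-diagonal entries as Dynkin edges (a single edge where a_ij = a_ji = -1; a double or triple edge where a_ij * a_ji = 2 or 3), the diagram is a chain of 7 nodes with one extra node attached to the third node from one end (E_8). One simple-root ordering that puts it in standard form is (alpha_2, alpha_8, alpha_6, alpha_5, alpha_1, alpha_4, alpha_7, alpha_3). So the algebra is type E_8.

E_8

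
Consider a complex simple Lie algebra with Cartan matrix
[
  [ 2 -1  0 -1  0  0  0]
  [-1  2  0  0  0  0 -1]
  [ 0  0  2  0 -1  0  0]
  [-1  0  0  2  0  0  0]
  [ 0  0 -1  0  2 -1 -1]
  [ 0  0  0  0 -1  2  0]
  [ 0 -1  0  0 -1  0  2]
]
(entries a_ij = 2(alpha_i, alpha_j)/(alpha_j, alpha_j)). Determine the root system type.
The matrix has rank 7 with 2's on the diagonal. Reading the off-diagonal entries as Dynkin edges (a single edge where a_ij = a_ji = -1; a double or triple edge where a_ij * a_ji = 2 or 3), the diagram is a chain of 5 nodes with a fork of two nodes at one end (D_7). One simple-root ordering that puts it in standard form is (alpha_4, alpha_1, alpha_2, alpha_7, alpha_5, alpha_3, alpha_6). So the algebra is type D_7, i.e. so(14).

D_7 (so(14))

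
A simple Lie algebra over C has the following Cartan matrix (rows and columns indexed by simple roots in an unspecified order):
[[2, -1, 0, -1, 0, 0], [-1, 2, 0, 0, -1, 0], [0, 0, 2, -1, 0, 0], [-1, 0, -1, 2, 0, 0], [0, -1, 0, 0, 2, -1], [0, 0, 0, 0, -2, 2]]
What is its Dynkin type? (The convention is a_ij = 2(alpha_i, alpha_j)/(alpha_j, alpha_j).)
The matrix has rank 6 with 2's on the diagonal. Reading the off-diagonal entries as Dynkin edges (a single edge where a_ij = a_ji = -1; a double or triple edge where a_ij * a_ji = 2 or 3), the diagram is a chain of 6 nodes with a double edge at one end; the terminal node there is the unique long simple root (C_6). One simple-root ordering that puts it in standard form is (alpha_3, alpha_4, alpha_1, alpha_2, alpha_5, alpha_6). So the algebra is type C_6, i.e. sp(12).

C6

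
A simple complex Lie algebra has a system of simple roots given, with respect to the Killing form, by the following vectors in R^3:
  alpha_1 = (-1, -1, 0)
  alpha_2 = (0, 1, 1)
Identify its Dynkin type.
Compute the Cartan integers a_ij = 2(alpha_i, alpha_j)/(alpha_j, alpha_j); the resulting 2x2 Cartan matrix is
[[2, -1], [-1, 2]].
All simple roots have the same length, so the diagram is simply laced. The associated Dynkin diagram is a chain of 2 nodes with single edges (A_2), so the type is A_2 (the algebra sl(3)).

A_2 (sl(3))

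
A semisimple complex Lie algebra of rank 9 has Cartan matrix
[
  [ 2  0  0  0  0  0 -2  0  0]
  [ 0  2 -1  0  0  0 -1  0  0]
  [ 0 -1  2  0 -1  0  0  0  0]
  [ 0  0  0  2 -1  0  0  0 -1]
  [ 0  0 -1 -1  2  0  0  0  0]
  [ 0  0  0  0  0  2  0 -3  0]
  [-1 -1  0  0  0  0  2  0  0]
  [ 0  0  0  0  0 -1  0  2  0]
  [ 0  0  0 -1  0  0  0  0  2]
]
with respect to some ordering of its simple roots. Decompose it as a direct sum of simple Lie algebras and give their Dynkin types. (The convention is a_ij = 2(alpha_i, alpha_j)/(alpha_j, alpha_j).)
The diagram associated to this matrix has two connected components: the simple roots {alpha_1, alpha_2, alpha_3, alpha_4, alpha_5, alpha_7, alpha_9} form a chain of 7 nodes with a double edge at one end; the terminal node there is the unique long simple root (C_7), and {alpha_6, alpha_8} form two nodes joined by a triple edge (G_2). A semisimple Lie algebra decomposes uniquely as the direct sum of simple ideals, one per connected component of its Dynkin diagram, so g ≅ C_7 ⊕ G_2 (dimension 105 + 14 = 119).

C7 + G2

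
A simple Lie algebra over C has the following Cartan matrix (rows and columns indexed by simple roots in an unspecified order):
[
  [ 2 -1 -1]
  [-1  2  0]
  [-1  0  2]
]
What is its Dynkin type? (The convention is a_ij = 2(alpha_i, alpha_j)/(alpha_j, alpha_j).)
The matrix has rank 3 with 2's on the diagonal. Reading the off-diagonal entries as Dynkin edges (a single edge where a_ij = a_ji = -1; a double or triple edge where a_ij * a_ji = 2 or 3), the diagram is a chain of 3 nodes with single edges (A_3). One simple-root ordering that puts it in standard form is (alpha_3, alpha_1, alpha_2). So the algebra is type A_3, i.e. sl(4).

type A_3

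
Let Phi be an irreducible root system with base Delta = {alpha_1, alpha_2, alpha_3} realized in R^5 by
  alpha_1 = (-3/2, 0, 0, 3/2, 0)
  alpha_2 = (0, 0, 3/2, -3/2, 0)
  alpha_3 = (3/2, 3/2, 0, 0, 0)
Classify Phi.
Compute the Cartan integers a_ij = 2(alpha_i, alpha_j)/(alpha_j, alpha_j); the resulting 3x3 Cartan matrix is
[[2, -1, -1], [-1, 2, 0], [-1, 0, 2]].
All simple roots have the same length, so the diagram is simply laced. The associated Dynkin diagram is a chain of 3 nodes with single edges (A_3), so the type is A_3 (the algebra sl(4)).

A_3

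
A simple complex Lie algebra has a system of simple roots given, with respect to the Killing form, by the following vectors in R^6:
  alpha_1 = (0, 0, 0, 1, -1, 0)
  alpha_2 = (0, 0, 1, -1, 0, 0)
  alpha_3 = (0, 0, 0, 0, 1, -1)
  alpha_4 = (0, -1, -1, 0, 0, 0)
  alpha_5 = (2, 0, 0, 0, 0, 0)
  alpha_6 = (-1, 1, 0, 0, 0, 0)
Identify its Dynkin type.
C_6

Compute the Cartan integers a_ij = 2(alpha_i, alpha_j)/(alpha_j, alpha_j); the resulting 6x6 Cartan matrix is
[[2, -1, -1, 0, 0, 0], [-1, 2, 0, -1, 0, 0], [-1, 0, 2, 0, 0, 0], [0, -1, 0, 2, 0, -1], [0, 0, 0, 0, 2, -2], [0, 0, 0, -1, -1, 2]].
The roots have two lengths (squared-length ratio 2:1); the short ones are alpha_{1,2,3,4,6}. The associated Dynkin diagram is a chain of 6 nodes with a double edge at one end; the terminal node there is the unique long simple root (C_6), so the type is C_6 (the algebra sp(12)).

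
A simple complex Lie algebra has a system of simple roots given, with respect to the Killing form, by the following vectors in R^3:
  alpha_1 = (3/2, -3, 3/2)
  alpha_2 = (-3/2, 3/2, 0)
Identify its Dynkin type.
Compute the Cartan integers a_ij = 2(alpha_i, alpha_j)/(alpha_j, alpha_j); the resulting 2x2 Cartan matrix is
[[2, -3], [-1, 2]].
The roots have two lengths (squared-length ratio 3:1); the short ones are alpha_{2}. The associated Dynkin diagram is two nodes joined by a triple edge (G_2), so the type is G_2.

type G_2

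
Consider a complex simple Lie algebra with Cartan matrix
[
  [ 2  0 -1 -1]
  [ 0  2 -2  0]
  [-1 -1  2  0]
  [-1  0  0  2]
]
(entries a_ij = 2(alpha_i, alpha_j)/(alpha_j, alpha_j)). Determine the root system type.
The matrix has rank 4 with 2's on the diagonal. Reading the off-diagonal entries as Dynkin edges (a single edge where a_ij = a_ji = -1; a double or triple edge where a_ij * a_ji = 2 or 3), the diagram is a chain of 4 nodes with a double edge at one end; the terminal node there is the unique long simple root (C_4). One simple-root ordering that puts it in standard form is (alpha_4, alpha_1, alpha_3, alpha_2). So the algebra is type C_4, i.e. sp(8).

C_4 (sp(8))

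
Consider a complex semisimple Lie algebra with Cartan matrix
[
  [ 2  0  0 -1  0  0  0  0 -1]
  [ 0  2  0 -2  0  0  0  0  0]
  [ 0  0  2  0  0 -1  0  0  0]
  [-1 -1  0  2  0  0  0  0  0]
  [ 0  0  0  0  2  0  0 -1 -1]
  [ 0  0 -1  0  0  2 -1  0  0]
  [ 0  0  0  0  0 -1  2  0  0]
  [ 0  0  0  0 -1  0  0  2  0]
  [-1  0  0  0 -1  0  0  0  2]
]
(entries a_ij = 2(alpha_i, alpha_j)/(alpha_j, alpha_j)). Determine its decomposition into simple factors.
The diagram associated to this matrix has two connected components: the simple roots {alpha_3, alpha_6, alpha_7} form a chain of 3 nodes with single edges (A_3), and {alpha_1, alpha_2, alpha_4, alpha_5, alpha_8, alpha_9} form a chain of 6 nodes with a double edge at one end; the terminal node there is the unique long simple root (C_6). A semisimple Lie algebra decomposes uniquely as the direct sum of simple ideals, one per connected component of its Dynkin diagram, so g ≅ A_3 ⊕ C_6 (dimension 15 + 78 = 93).

type A_3 + type C_6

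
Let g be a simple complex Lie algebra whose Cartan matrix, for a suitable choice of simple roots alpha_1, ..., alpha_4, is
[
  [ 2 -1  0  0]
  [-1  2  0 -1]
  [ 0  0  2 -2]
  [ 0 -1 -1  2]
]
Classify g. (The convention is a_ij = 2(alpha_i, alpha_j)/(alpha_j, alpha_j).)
The matrix has rank 4 with 2's on the diagonal. Reading the off-diagonal entries as Dynkin edges (a single edge where a_ij = a_ji = -1; a double or triple edge where a_ij * a_ji = 2 or 3), the diagram is a chain of 4 nodes with a double edge at one end; the terminal node there is the unique long simple root (C_4). One simple-root ordering that puts it in standard form is (alpha_1, alpha_2, alpha_4, alpha_3). So the algebra is type C_4, i.e. sp(8).

type C_4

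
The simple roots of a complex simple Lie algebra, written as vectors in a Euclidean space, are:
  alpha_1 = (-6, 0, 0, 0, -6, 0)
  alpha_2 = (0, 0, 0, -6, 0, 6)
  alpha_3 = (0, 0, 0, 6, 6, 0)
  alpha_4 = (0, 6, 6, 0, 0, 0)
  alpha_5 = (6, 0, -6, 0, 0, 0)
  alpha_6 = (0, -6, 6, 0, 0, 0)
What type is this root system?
Compute the Cartan integers a_ij = 2(alpha_i, alpha_j)/(alpha_j, alpha_j); the resulting 6x6 Cartan matrix is
[[2, 0, -1, 0, -1, 0], [0, 2, -1, 0, 0, 0], [-1, -1, 2, 0, 0, 0], [0, 0, 0, 2, -1, 0], [-1, 0, 0, -1, 2, -1], [0, 0, 0, 0, -1, 2]].
All simple roots have the same length, so the diagram is simply laced. The associated Dynkin diagram is a chain of 4 nodes with a fork of two nodes at one end (D_6), so the type is D_6 (the algebra so(12)).

D_6 (so(12))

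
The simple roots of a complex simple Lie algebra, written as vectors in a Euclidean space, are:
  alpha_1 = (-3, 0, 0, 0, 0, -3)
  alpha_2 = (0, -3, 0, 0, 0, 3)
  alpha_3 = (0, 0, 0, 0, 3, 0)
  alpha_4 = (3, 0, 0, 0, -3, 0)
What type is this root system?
B_4 (so(9))

Compute the Cartan integers a_ij = 2(alpha_i, alpha_j)/(alpha_j, alpha_j); the resulting 4x4 Cartan matrix is
[[2, -1, 0, -1], [-1, 2, 0, 0], [0, 0, 2, -1], [-1, 0, -2, 2]].
The roots have two lengths (squared-length ratio 2:1); the short ones are alpha_{3}. The associated Dynkin diagram is a chain of 4 nodes with a double edge at one end; the terminal node there is the unique short simple root (B_4), so the type is B_4 (the algebra so(9)).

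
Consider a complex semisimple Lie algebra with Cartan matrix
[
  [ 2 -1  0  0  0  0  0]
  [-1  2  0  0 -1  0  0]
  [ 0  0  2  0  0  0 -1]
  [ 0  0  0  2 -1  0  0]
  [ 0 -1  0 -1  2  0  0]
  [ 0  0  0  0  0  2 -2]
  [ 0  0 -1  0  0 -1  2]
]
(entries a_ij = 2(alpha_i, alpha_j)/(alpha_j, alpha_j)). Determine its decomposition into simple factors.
The diagram associated to this matrix has two connected components: the simple roots {alpha_1, alpha_2, alpha_4, alpha_5} form a chain of 4 nodes with single edges (A_4), and {alpha_3, alpha_6, alpha_7} form a chain of 3 nodes with a double edge at one end; the terminal node there is the unique long simple root (C_3). A semisimple Lie algebra decomposes uniquely as the direct sum of simple ideals, one per connected component of its Dynkin diagram, so g ≅ A_4 ⊕ C_3 (dimension 24 + 21 = 45).

A_4 (sl(5)) ⊕ C_3 (sp(6))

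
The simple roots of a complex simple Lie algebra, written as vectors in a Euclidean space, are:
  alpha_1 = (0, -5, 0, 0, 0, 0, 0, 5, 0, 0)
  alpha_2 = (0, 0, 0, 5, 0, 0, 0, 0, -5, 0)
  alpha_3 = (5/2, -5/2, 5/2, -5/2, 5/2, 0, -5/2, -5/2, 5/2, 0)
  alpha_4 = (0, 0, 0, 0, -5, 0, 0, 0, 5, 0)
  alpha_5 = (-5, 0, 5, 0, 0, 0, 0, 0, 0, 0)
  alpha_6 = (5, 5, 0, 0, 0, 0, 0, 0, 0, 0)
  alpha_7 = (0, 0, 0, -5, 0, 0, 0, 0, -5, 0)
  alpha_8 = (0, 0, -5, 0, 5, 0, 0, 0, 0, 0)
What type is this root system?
E8

Compute the Cartan integers a_ij = 2(alpha_i, alpha_j)/(alpha_j, alpha_j); the resulting 8x8 Cartan matrix is
[[2, 0, 0, 0, 0, -1, 0, 0], [0, 2, -1, -1, 0, 0, 0, 0], [0, -1, 2, 0, 0, 0, 0, 0], [0, -1, 0, 2, 0, 0, -1, -1], [0, 0, 0, 0, 2, -1, 0, -1], [-1, 0, 0, 0, -1, 2, 0, 0], [0, 0, 0, -1, 0, 0, 2, 0], [0, 0, 0, -1, -1, 0, 0, 2]].
All simple roots have the same length, so the diagram is simply laced. The associated Dynkin diagram is a chain of 7 nodes with one extra node attached to the third node from one end (E_8), so the type is E_8.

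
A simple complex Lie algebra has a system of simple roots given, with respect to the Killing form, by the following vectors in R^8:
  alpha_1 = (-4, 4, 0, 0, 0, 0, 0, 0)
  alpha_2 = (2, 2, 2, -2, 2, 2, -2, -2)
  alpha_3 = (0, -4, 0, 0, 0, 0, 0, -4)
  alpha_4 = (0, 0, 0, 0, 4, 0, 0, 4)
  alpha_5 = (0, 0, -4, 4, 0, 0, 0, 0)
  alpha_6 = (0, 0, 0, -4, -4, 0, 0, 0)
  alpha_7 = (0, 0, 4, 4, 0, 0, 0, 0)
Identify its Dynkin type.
E_7

Compute the Cartan integers a_ij = 2(alpha_i, alpha_j)/(alpha_j, alpha_j); the resulting 7x7 Cartan matrix is
[[2, 0, -1, 0, 0, 0, 0], [0, 2, 0, 0, -1, 0, 0], [-1, 0, 2, -1, 0, 0, 0], [0, 0, -1, 2, 0, -1, 0], [0, -1, 0, 0, 2, -1, 0], [0, 0, 0, -1, -1, 2, -1], [0, 0, 0, 0, 0, -1, 2]].
All simple roots have the same length, so the diagram is simply laced. The associated Dynkin diagram is a chain of 6 nodes with one extra node attached to the third node from one end (E_7), so the type is E_7.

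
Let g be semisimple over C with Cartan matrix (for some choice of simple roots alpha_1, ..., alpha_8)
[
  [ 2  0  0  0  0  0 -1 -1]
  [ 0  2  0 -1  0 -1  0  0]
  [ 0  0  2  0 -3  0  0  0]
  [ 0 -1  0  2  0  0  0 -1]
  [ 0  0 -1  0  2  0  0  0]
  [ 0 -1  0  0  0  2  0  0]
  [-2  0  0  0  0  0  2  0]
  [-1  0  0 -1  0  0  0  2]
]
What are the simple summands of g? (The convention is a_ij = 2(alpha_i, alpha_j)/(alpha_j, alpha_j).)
C_6 (sp(12)) + G_2

The diagram associated to this matrix has two connected components: the simple roots {alpha_1, alpha_2, alpha_4, alpha_6, alpha_7, alpha_8} form a chain of 6 nodes with a double edge at one end; the terminal node there is the unique long simple root (C_6), and {alpha_3, alpha_5} form two nodes joined by a triple edge (G_2). A semisimple Lie algebra decomposes uniquely as the direct sum of simple ideals, one per connected component of its Dynkin diagram, so g ≅ C_6 ⊕ G_2 (dimension 78 + 14 = 92).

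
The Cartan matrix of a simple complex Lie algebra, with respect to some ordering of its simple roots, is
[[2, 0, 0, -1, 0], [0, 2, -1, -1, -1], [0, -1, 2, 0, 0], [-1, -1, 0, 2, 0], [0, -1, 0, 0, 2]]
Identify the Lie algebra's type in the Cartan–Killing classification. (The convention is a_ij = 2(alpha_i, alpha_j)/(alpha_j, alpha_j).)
The matrix has rank 5 with 2's on the diagonal. Reading the off-diagonal entries as Dynkin edges (a single edge where a_ij = a_ji = -1; a double or triple edge where a_ij * a_ji = 2 or 3), the diagram is a chain of 3 nodes with a fork of two nodes at one end (D_5). One simple-root ordering that puts it in standard form is (alpha_1, alpha_4, alpha_2, alpha_3, alpha_5). So the algebra is type D_5, i.e. so(10).

D5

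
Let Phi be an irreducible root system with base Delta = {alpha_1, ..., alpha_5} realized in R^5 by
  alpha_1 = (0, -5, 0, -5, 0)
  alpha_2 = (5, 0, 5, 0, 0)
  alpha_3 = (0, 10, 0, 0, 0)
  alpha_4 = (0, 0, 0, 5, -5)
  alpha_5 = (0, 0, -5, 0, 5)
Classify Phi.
Compute the Cartan integers a_ij = 2(alpha_i, alpha_j)/(alpha_j, alpha_j); the resulting 5x5 Cartan matrix is
[[2, 0, -1, -1, 0], [0, 2, 0, 0, -1], [-2, 0, 2, 0, 0], [-1, 0, 0, 2, -1], [0, -1, 0, -1, 2]].
The roots have two lengths (squared-length ratio 2:1); the short ones are alpha_{1,2,4,5}. The associated Dynkin diagram is a chain of 5 nodes with a double edge at one end; the terminal node there is the unique long simple root (C_5), so the type is C_5 (the algebra sp(10)).

C_5 (sp(10))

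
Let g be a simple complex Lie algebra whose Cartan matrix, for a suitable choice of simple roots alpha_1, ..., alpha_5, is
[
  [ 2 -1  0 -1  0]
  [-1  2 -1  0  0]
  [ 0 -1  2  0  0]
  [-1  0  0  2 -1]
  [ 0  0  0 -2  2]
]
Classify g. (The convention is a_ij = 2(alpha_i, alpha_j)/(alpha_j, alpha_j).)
The matrix has rank 5 with 2's on the diagonal. Reading the off-diagonal entries as Dynkin edges (a single edge where a_ij = a_ji = -1; a double or triple edge where a_ij * a_ji = 2 or 3), the diagram is a chain of 5 nodes with a double edge at one end; the terminal node there is the unique long simple root (C_5). One simple-root ordering that puts it in standard form is (alpha_3, alpha_2, alpha_1, alpha_4, alpha_5). So the algebra is type C_5, i.e. sp(10).

C5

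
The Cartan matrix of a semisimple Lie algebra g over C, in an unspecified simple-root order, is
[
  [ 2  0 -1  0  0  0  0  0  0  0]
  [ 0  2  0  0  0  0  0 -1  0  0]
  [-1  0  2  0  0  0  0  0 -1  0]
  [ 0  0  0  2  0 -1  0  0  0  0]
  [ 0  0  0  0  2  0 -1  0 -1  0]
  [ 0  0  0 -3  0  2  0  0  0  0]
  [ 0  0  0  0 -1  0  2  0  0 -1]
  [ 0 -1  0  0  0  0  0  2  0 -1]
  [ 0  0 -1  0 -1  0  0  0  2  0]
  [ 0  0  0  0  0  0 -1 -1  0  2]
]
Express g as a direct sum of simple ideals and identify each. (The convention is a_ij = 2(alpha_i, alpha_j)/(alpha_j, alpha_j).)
A8 + G2

The diagram associated to this matrix has two connected components: the simple roots {alpha_1, alpha_2, alpha_3, alpha_5, alpha_7, alpha_8, alpha_9, alpha_10} form a chain of 8 nodes with single edges (A_8), and {alpha_4, alpha_6} form two nodes joined by a triple edge (G_2). A semisimple Lie algebra decomposes uniquely as the direct sum of simple ideals, one per connected component of its Dynkin diagram, so g ≅ A_8 ⊕ G_2 (dimension 80 + 14 = 94).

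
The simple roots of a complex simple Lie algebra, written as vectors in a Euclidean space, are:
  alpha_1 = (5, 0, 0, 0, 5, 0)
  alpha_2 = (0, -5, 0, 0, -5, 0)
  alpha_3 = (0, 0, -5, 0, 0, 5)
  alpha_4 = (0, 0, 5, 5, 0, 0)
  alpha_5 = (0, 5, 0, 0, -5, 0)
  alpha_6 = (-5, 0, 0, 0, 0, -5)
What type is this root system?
type D_6

Compute the Cartan integers a_ij = 2(alpha_i, alpha_j)/(alpha_j, alpha_j); the resulting 6x6 Cartan matrix is
[[2, -1, 0, 0, -1, -1], [-1, 2, 0, 0, 0, 0], [0, 0, 2, -1, 0, -1], [0, 0, -1, 2, 0, 0], [-1, 0, 0, 0, 2, 0], [-1, 0, -1, 0, 0, 2]].
All simple roots have the same length, so the diagram is simply laced. The associated Dynkin diagram is a chain of 4 nodes with a fork of two nodes at one end (D_6), so the type is D_6 (the algebra so(12)).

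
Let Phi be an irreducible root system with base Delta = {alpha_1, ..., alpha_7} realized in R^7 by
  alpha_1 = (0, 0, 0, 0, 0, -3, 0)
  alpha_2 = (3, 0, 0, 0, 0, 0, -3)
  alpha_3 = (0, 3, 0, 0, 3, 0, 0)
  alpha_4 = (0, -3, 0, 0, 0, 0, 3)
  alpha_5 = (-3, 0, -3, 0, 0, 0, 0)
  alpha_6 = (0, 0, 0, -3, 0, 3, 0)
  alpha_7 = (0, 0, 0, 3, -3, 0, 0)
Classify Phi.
B_7

Compute the Cartan integers a_ij = 2(alpha_i, alpha_j)/(alpha_j, alpha_j); the resulting 7x7 Cartan matrix is
[[2, 0, 0, 0, 0, -1, 0], [0, 2, 0, -1, -1, 0, 0], [0, 0, 2, -1, 0, 0, -1], [0, -1, -1, 2, 0, 0, 0], [0, -1, 0, 0, 2, 0, 0], [-2, 0, 0, 0, 0, 2, -1], [0, 0, -1, 0, 0, -1, 2]].
The roots have two lengths (squared-length ratio 2:1); the short ones are alpha_{1}. The associated Dynkin diagram is a chain of 7 nodes with a double edge at one end; the terminal node there is the unique short simple root (B_7), so the type is B_7 (the algebra so(15)).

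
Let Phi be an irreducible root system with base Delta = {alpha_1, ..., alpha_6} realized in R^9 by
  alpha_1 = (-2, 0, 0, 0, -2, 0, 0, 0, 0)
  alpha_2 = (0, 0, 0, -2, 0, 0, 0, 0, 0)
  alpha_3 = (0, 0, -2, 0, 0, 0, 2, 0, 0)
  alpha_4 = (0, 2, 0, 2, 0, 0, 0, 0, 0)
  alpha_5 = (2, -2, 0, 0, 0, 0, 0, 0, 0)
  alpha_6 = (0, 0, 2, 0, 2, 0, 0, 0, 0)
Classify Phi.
Compute the Cartan integers a_ij = 2(alpha_i, alpha_j)/(alpha_j, alpha_j); the resulting 6x6 Cartan matrix is
[[2, 0, 0, 0, -1, -1], [0, 2, 0, -1, 0, 0], [0, 0, 2, 0, 0, -1], [0, -2, 0, 2, -1, 0], [-1, 0, 0, -1, 2, 0], [-1, 0, -1, 0, 0, 2]].
The roots have two lengths (squared-length ratio 2:1); the short ones are alpha_{2}. The associated Dynkin diagram is a chain of 6 nodes with a double edge at one end; the terminal node there is the unique short simple root (B_6), so the type is B_6 (the algebra so(13)).

B6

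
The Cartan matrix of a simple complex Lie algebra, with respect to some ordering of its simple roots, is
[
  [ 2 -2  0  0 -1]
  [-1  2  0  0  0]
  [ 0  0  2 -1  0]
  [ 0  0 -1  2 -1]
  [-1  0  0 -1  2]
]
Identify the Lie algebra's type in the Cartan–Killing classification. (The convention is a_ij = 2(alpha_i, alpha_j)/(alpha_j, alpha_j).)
The matrix has rank 5 with 2's on the diagonal. Reading the off-diagonal entries as Dynkin edges (a single edge where a_ij = a_ji = -1; a double or triple edge where a_ij * a_ji = 2 or 3), the diagram is a chain of 5 nodes with a double edge at one end; the terminal node there is the unique short simple root (B_5). One simple-root ordering that puts it in standard form is (alpha_3, alpha_4, alpha_5, alpha_1, alpha_2). So the algebra is type B_5, i.e. so(11).

type B_5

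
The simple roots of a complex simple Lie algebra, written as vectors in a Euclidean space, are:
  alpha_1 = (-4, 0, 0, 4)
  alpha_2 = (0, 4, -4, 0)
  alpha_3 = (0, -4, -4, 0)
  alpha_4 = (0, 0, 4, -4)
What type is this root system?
D_4

Compute the Cartan integers a_ij = 2(alpha_i, alpha_j)/(alpha_j, alpha_j); the resulting 4x4 Cartan matrix is
[[2, 0, 0, -1], [0, 2, 0, -1], [0, 0, 2, -1], [-1, -1, -1, 2]].
All simple roots have the same length, so the diagram is simply laced. The associated Dynkin diagram is a chain of 2 nodes with a fork of two nodes at one end (D_4), so the type is D_4 (the algebra so(8)).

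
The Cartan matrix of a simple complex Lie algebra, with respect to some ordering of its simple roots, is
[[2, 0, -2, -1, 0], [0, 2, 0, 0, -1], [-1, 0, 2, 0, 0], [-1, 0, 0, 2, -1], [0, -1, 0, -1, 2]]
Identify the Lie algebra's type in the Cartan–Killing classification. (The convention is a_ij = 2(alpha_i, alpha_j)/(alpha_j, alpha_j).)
The matrix has rank 5 with 2's on the diagonal. Reading the off-diagonal entries as Dynkin edges (a single edge where a_ij = a_ji = -1; a double or triple edge where a_ij * a_ji = 2 or 3), the diagram is a chain of 5 nodes with a double edge at one end; the terminal node there is the unique short simple root (B_5). One simple-root ordering that puts it in standard form is (alpha_2, alpha_5, alpha_4, alpha_1, alpha_3). So the algebra is type B_5, i.e. so(11).

B_5 (so(11))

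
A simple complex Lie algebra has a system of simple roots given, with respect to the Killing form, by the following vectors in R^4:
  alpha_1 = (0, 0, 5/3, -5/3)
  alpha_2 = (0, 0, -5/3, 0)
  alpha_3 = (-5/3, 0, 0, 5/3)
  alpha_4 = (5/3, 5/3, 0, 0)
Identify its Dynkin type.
B_4

Compute the Cartan integers a_ij = 2(alpha_i, alpha_j)/(alpha_j, alpha_j); the resulting 4x4 Cartan matrix is
[[2, -2, -1, 0], [-1, 2, 0, 0], [-1, 0, 2, -1], [0, 0, -1, 2]].
The roots have two lengths (squared-length ratio 2:1); the short ones are alpha_{2}. The associated Dynkin diagram is a chain of 4 nodes with a double edge at one end; the terminal node there is the unique short simple root (B_4), so the type is B_4 (the algebra so(9)).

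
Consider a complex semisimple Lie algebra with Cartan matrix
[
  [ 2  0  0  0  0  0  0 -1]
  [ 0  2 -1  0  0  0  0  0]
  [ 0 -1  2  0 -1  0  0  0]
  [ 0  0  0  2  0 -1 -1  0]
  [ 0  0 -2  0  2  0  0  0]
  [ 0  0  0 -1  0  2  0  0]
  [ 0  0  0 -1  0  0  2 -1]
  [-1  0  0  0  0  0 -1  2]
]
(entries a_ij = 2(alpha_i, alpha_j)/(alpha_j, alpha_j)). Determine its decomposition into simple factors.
type A_5 ⊕ type C_3

The diagram associated to this matrix has two connected components: the simple roots {alpha_1, alpha_4, alpha_6, alpha_7, alpha_8} form a chain of 5 nodes with single edges (A_5), and {alpha_2, alpha_3, alpha_5} form a chain of 3 nodes with a double edge at one end; the terminal node there is the unique long simple root (C_3). A semisimple Lie algebra decomposes uniquely as the direct sum of simple ideals, one per connected component of its Dynkin diagram, so g ≅ A_5 ⊕ C_3 (dimension 35 + 21 = 56).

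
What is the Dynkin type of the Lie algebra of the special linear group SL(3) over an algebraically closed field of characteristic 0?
This is sl(3), which has dimension 3^2 - 1 = 8 and rank 3 - 1 = 2 (a Cartan subalgebra is the diagonal traceless matrices). In the classification of classical Lie algebras, the special linear algebra sl(n+1) has type A_n; here n = 2, so the Dynkin diagram is a chain of 2 nodes with single edges (A_2). Hence the type is A_2.

A_2 (sl(3))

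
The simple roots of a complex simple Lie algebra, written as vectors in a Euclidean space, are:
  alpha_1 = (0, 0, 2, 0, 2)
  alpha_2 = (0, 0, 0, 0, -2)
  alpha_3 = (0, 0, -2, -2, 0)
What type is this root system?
Compute the Cartan integers a_ij = 2(alpha_i, alpha_j)/(alpha_j, alpha_j); the resulting 3x3 Cartan matrix is
[[2, -2, -1], [-1, 2, 0], [-1, 0, 2]].
The roots have two lengths (squared-length ratio 2:1); the short ones are alpha_{2}. The associated Dynkin diagram is a chain of 3 nodes with a double edge at one end; the terminal node there is the unique short simple root (B_3), so the type is B_3 (the algebra so(7)).

B_3 (so(7))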